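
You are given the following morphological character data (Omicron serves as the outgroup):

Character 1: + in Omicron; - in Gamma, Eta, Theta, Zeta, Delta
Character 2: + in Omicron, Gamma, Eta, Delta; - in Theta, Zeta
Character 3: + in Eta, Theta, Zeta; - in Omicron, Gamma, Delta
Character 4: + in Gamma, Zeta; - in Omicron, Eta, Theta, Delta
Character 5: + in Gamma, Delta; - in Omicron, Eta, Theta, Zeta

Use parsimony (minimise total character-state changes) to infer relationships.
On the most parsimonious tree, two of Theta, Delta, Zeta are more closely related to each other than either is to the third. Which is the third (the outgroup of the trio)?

Delta

Character polarity is set by the outgroup: the derived state is whichever differs from the outgroup's state, so for Character 1, Character 2 the derived state is '-', and for the remaining characters it is '+'.
All ingroup taxa share the derived state '-' for Character 1; it defines the ingroup but does not resolve relationships within it.
Character 2 (derived state '-') is shared by Theta and Zeta — a synapomorphy uniting that clade.
Only Eta, Theta, and Zeta show the derived state '+' for Character 3, supporting them as a clade.
Character 4 groups Gamma and Zeta, which is incompatible with the clades supported by the remaining characters; treating it as convergent (homoplasy) costs fewer steps than any alternative tree.
Only Delta and Gamma show the derived state '+' for Character 5, supporting them as a clade.
Most parsimonious ingroup topology: ((Gamma,Delta),(Eta,(Theta,Zeta))).
Theta and Zeta share a more recent common ancestor with each other than either does with Delta, so Delta is the least closely related of the three.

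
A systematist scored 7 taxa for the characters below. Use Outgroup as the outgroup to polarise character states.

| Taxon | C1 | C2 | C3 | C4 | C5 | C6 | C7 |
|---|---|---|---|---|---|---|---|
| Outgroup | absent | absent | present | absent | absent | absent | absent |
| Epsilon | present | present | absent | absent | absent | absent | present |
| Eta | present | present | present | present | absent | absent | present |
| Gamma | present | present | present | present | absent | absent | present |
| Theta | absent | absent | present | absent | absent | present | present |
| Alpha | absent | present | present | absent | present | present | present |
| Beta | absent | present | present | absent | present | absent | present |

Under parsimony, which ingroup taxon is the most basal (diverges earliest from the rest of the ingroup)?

Character polarity is set by the outgroup: the derived state is whichever differs from the outgroup's state, so for C3 the derived state is 'absent', and for the remaining characters it is 'present'.
C1 (derived state 'present') is shared by Epsilon, Eta, and Gamma — a synapomorphy uniting that clade.
C2 (derived state 'present') is shared by Alpha, Beta, Epsilon, Eta, and Gamma — a synapomorphy uniting that clade.
C3: derived state 'absent' in Epsilon only — an autapomorphy, so it tells us nothing about relationships among taxa.
C4: derived state 'present' in Eta and Gamma only — synapomorphy for {Eta, Gamma}.
C5: derived state 'present' in Alpha and Beta only — synapomorphy for {Alpha, Beta}.
C6 groups Alpha and Theta, which is incompatible with the clades supported by the remaining characters; treating it as convergent (homoplasy) costs fewer steps than any alternative tree.
All ingroup taxa share the derived state 'present' for C7; it defines the ingroup but does not resolve relationships within it.
Most parsimonious ingroup topology: (((Epsilon,(Eta,Gamma)),(Alpha,Beta)),Theta).
Theta is sister to the clade containing all other ingroup taxa, so it is the earliest-diverging (most basal) ingroup lineage.

Theta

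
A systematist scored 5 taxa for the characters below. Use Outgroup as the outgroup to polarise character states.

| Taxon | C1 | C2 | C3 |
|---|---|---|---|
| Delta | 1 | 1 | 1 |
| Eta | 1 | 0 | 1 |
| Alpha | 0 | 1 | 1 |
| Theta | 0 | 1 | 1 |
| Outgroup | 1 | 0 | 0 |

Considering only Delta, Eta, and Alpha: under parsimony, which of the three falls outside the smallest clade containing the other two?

Eta

Character polarity is set by the outgroup: the derived state is whichever differs from the outgroup's state, so for C1 the derived state is '0', and for the remaining characters it is '1'.
C1 (derived state '0') is shared by Alpha and Theta — a synapomorphy uniting that clade.
C2 (derived state '1') is shared by Alpha, Delta, and Theta — a synapomorphy uniting that clade.
C3 (derived state '1') is shared by all ingroup taxa — unites the whole ingroup.
Most parsimonious ingroup topology: ((Delta,(Alpha,Theta)),Eta).
Delta and Alpha share a more recent common ancestor with each other than either does with Eta, so Eta is the least closely related of the three.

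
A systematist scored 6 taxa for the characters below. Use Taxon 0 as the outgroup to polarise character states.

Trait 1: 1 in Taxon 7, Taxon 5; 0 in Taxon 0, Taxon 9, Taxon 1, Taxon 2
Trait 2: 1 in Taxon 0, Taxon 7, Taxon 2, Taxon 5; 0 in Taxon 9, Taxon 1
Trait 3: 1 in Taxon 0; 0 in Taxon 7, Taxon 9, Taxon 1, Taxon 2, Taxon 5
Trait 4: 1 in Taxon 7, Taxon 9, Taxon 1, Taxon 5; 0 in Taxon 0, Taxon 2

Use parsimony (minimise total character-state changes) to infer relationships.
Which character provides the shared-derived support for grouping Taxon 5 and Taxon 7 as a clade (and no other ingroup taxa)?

Character polarity is set by the outgroup: the derived state is whichever differs from the outgroup's state, so for Trait 2, Trait 3 the derived state is '0', and for the remaining characters it is '1'.
Trait 1: derived state '1' in Taxon 5 and Taxon 7 only — synapomorphy for {Taxon 5, Taxon 7}.
Trait 2: derived state '0' in Taxon 1 and Taxon 9 only — synapomorphy for {Taxon 1, Taxon 9}.
All ingroup taxa share the derived state '0' for Trait 3; it defines the ingroup but does not resolve relationships within it.
Trait 4: derived state '1' in Taxon 1, Taxon 5, Taxon 7, and Taxon 9 only — synapomorphy for {Taxon 1, Taxon 5, Taxon 7, Taxon 9}.
Most parsimonious ingroup topology: (((Taxon 7,Taxon 5),(Taxon 9,Taxon 1)),Taxon 2).
The clade {Taxon 5, Taxon 7} is supported by Trait 1: its derived state '1' occurs in exactly those taxa and in no other taxon (including the outgroup).

Trait 1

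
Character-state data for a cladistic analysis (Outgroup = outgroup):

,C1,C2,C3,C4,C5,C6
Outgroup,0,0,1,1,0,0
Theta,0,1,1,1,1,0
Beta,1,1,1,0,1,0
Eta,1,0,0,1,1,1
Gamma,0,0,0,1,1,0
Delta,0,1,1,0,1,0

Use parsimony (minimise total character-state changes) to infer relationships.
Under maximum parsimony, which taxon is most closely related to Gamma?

Character polarity is set by the outgroup: the derived state is whichever differs from the outgroup's state, so for C3, C4 the derived state is '0', and for the remaining characters it is '1'.
C1 groups Beta and Eta, which is incompatible with the clades supported by the remaining characters; treating it as convergent (homoplasy) costs fewer steps than any alternative tree.
C2: derived state '1' in Beta, Delta, and Theta only — synapomorphy for {Beta, Delta, Theta}.
C3 (derived state '0') is shared by Eta and Gamma — a synapomorphy uniting that clade.
C4: derived state '0' in Beta and Delta only — synapomorphy for {Beta, Delta}.
All ingroup taxa share the derived state '1' for C5; it defines the ingroup but does not resolve relationships within it.
C6 (derived state '1') is unique to Eta (autapomorphy; uninformative for grouping).
Most parsimonious ingroup topology: ((Theta,(Beta,Delta)),(Eta,Gamma)).
Gamma and Eta form a cherry on this tree, so they are sister taxa.

Eta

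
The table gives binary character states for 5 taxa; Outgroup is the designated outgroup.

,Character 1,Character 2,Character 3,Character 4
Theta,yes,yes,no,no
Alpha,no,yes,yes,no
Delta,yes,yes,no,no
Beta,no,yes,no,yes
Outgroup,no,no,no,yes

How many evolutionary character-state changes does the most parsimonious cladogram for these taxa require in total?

4

Character polarity is set by the outgroup: the derived state is whichever differs from the outgroup's state, so for Character 4 the derived state is 'no', and for the remaining characters it is 'yes'.
Only Delta and Theta show the derived state 'yes' for Character 1, supporting them as a clade.
Character 2 (derived state 'yes') is shared by all ingroup taxa — unites the whole ingroup.
Character 3 (derived state 'yes') is unique to Alpha (autapomorphy; uninformative for grouping).
Character 4: derived state 'no' in Alpha, Delta, and Theta only — synapomorphy for {Alpha, Delta, Theta}.
Most parsimonious ingroup topology: (((Theta,Delta),Alpha),Beta).
Changes per character on this tree: Character 1: 1; Character 2: 1; Character 3: 1; Character 4: 1.
Total = 4.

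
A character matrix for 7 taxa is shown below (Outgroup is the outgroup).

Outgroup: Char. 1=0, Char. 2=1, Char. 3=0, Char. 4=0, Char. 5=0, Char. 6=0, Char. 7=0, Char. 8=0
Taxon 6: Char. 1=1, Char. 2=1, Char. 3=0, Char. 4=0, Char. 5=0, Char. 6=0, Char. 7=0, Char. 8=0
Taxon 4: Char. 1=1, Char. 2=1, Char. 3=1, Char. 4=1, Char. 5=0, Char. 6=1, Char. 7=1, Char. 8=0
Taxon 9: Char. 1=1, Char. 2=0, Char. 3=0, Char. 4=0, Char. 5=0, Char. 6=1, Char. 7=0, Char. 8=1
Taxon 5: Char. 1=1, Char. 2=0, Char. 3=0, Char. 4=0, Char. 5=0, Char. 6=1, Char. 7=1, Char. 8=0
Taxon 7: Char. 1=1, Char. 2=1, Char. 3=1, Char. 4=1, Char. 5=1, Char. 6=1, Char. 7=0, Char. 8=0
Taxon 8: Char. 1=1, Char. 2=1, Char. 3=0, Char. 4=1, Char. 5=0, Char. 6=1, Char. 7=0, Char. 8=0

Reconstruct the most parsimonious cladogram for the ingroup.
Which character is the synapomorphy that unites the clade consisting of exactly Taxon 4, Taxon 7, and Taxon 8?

Character polarity is set by the outgroup: the derived state is whichever differs from the outgroup's state, so for Char. 2 the derived state is '0', and for the remaining characters it is '1'.
All ingroup taxa share the derived state '1' for Char. 1; it defines the ingroup but does not resolve relationships within it.
Char. 2 (derived state '0') is shared by Taxon 5 and Taxon 9 — a synapomorphy uniting that clade.
Only Taxon 4 and Taxon 7 show the derived state '1' for Char. 3, supporting them as a clade.
Only Taxon 4, Taxon 7, and Taxon 8 show the derived state '1' for Char. 4, supporting them as a clade.
Char. 5: derived state '1' in Taxon 7 only — an autapomorphy, so it tells us nothing about relationships among taxa.
Char. 6: derived state '1' in Taxon 4, Taxon 5, Taxon 7, Taxon 8, and Taxon 9 only — synapomorphy for {Taxon 4, Taxon 5, Taxon 7, Taxon 8, Taxon 9}.
Char. 7 groups Taxon 4 and Taxon 5, which is incompatible with the clades supported by the remaining characters; treating it as convergent (homoplasy) costs fewer steps than any alternative tree.
Char. 8: derived state '1' in Taxon 9 only — an autapomorphy, so it tells us nothing about relationships among taxa.
Most parsimonious ingroup topology: (Taxon 6,(((Taxon 4,Taxon 7),Taxon 8),(Taxon 9,Taxon 5))).
The clade {Taxon 4, Taxon 7, Taxon 8} is supported by Char. 4: its derived state '1' occurs in exactly those taxa and in no other taxon (including the outgroup).

Char. 4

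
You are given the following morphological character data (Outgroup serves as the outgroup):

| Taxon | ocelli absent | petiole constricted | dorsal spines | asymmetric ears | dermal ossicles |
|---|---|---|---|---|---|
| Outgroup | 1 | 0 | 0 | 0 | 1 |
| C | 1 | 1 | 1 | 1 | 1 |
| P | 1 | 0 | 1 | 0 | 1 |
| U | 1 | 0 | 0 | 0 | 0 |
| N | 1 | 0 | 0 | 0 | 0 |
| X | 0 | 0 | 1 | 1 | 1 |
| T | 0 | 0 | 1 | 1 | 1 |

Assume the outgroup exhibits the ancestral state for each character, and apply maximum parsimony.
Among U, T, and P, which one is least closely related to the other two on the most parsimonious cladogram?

Character polarity is set by the outgroup: the derived state is whichever differs from the outgroup's state, so for ocelli absent, dermal ossicles the derived state is '0', and for the remaining characters it is '1'.
ocelli absent (derived state '0') is shared by T and X — a synapomorphy uniting that clade.
petiole constricted: derived state '1' in C only — an autapomorphy, so it tells us nothing about relationships among taxa.
dorsal spines: derived state '1' in C, P, T, and X only — synapomorphy for {C, P, T, X}.
asymmetric ears (derived state '1') is shared by C, T, and X — a synapomorphy uniting that clade.
dermal ossicles (derived state '0') is shared by N and U — a synapomorphy uniting that clade.
Most parsimonious ingroup topology: (((C,(X,T)),P),(U,N)).
P and T share a more recent common ancestor with each other than either does with U, so U is the least closely related of the three.

U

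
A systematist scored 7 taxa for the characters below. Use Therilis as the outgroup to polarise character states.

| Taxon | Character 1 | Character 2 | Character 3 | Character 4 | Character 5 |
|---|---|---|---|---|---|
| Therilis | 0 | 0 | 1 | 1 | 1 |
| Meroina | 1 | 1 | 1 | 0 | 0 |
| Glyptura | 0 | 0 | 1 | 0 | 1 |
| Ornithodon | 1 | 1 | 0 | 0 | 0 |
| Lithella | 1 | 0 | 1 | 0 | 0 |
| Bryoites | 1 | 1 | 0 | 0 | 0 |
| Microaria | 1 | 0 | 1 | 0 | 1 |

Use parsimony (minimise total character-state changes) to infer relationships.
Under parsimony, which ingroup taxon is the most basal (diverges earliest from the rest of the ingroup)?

Glyptura

Character polarity is set by the outgroup: the derived state is whichever differs from the outgroup's state, so for Character 3, Character 4, Character 5 the derived state is '0', and for the remaining characters it is '1'.
Character 1 (derived state '1') is shared by Bryoites, Lithella, Meroina, Microaria, and Ornithodon — a synapomorphy uniting that clade.
Character 2 (derived state '1') is shared by Bryoites, Meroina, and Ornithodon — a synapomorphy uniting that clade.
Character 3: derived state '0' in Bryoites and Ornithodon only — synapomorphy for {Bryoites, Ornithodon}.
Character 4 (derived state '0') is shared by all ingroup taxa — unites the whole ingroup.
Character 5: derived state '0' in Bryoites, Lithella, Meroina, and Ornithodon only — synapomorphy for {Bryoites, Lithella, Meroina, Ornithodon}.
Most parsimonious ingroup topology: ((((Meroina,(Ornithodon,Bryoites)),Lithella),Microaria),Glyptura).
Glyptura is sister to the clade containing all other ingroup taxa, so it is the earliest-diverging (most basal) ingroup lineage.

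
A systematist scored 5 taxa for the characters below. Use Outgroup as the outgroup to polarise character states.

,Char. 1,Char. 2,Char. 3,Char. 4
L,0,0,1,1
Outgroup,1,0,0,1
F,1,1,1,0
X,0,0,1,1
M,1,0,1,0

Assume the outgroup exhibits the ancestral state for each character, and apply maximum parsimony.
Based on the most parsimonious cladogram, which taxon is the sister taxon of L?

X

Character polarity is set by the outgroup: the derived state is whichever differs from the outgroup's state, so for Char. 1, Char. 4 the derived state is '0', and for the remaining characters it is '1'.
Char. 1 (derived state '0') is shared by L and X — a synapomorphy uniting that clade.
Char. 2 (derived state '1') is unique to F (autapomorphy; uninformative for grouping).
All ingroup taxa share the derived state '1' for Char. 3; it defines the ingroup but does not resolve relationships within it.
Char. 4: derived state '0' in F and M only — synapomorphy for {F, M}.
Most parsimonious ingroup topology: ((M,F),(L,X)).
L and X form a cherry on this tree, so they are sister taxa.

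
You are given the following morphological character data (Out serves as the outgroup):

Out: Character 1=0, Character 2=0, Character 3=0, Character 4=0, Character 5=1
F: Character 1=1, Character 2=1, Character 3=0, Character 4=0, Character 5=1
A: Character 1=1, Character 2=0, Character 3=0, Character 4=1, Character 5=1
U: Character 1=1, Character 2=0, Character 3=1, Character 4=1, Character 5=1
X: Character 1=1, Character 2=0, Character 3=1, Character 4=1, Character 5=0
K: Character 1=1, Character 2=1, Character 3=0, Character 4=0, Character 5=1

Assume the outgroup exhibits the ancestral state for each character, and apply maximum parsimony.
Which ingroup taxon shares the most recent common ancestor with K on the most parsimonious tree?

Character polarity is set by the outgroup: the derived state is whichever differs from the outgroup's state, so for Character 5 the derived state is '0', and for the remaining characters it is '1'.
All ingroup taxa share the derived state '1' for Character 1; it defines the ingroup but does not resolve relationships within it.
Character 2 (derived state '1') is shared by F and K — a synapomorphy uniting that clade.
Character 3 (derived state '1') is shared by U and X — a synapomorphy uniting that clade.
Character 4 (derived state '1') is shared by A, U, and X — a synapomorphy uniting that clade.
Character 5 (derived state '0') is unique to X (autapomorphy; uninformative for grouping).
Most parsimonious ingroup topology: ((F,K),(A,(U,X))).
K and F form a cherry on this tree, so they are sister taxa.

F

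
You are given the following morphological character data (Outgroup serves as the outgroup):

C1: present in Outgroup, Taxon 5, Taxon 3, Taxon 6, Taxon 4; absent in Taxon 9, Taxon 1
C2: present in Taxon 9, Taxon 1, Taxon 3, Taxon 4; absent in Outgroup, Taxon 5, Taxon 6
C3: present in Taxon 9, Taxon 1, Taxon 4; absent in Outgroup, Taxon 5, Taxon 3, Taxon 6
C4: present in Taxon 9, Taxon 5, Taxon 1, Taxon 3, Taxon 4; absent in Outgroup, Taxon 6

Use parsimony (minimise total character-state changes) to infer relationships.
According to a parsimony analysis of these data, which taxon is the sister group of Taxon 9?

Character polarity is set by the outgroup: the derived state is whichever differs from the outgroup's state, so for C1 the derived state is 'absent', and for the remaining characters it is 'present'.
C1: derived state 'absent' in Taxon 1 and Taxon 9 only — synapomorphy for {Taxon 1, Taxon 9}.
C2 (derived state 'present') is shared by Taxon 1, Taxon 3, Taxon 4, and Taxon 9 — a synapomorphy uniting that clade.
C3: derived state 'present' in Taxon 1, Taxon 4, and Taxon 9 only — synapomorphy for {Taxon 1, Taxon 4, Taxon 9}.
C4: derived state 'present' in Taxon 1, Taxon 3, Taxon 4, Taxon 5, and Taxon 9 only — synapomorphy for {Taxon 1, Taxon 3, Taxon 4, Taxon 5, Taxon 9}.
Most parsimonious ingroup topology: (((((Taxon 9,Taxon 1),Taxon 4),Taxon 3),Taxon 5),Taxon 6).
Taxon 9 and Taxon 1 form a cherry on this tree, so they are sister taxa.

Taxon 1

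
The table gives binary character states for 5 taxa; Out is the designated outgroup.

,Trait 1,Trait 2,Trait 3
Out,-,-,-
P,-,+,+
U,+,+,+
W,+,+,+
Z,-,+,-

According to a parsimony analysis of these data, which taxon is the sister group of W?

U

The outgroup has state '-' for every character, so '+' is the derived state throughout.
Only U and W show the derived state '+' for Trait 1, supporting them as a clade.
Trait 2 (derived state '+') is shared by all ingroup taxa — unites the whole ingroup.
Only P, U, and W show the derived state '+' for Trait 3, supporting them as a clade.
Most parsimonious ingroup topology: ((P,(U,W)),Z).
W and U form a cherry on this tree, so they are sister taxa.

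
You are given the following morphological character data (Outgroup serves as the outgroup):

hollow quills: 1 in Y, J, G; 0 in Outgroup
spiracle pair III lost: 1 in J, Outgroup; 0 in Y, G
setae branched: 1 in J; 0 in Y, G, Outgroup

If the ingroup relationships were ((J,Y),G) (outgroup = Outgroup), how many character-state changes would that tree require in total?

4

Map each character onto ((J,Y),G) (rooted by Outgroup) and count the minimum state changes it requires (Fitch parsimony):
hollow quills: 1; spiracle pair III lost: 2; setae branched: 1.
Total tree length = 4.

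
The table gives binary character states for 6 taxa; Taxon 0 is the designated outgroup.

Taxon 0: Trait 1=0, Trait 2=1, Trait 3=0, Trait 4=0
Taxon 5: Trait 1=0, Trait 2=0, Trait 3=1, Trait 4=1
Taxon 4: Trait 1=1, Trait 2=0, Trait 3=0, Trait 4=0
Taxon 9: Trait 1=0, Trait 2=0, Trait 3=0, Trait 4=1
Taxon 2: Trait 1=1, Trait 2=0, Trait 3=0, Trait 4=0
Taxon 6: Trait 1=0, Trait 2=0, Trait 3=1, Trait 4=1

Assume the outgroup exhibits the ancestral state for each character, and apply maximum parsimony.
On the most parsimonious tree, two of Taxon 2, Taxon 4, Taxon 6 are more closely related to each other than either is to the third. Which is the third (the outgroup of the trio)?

Character polarity is set by the outgroup: the derived state is whichever differs from the outgroup's state, so for Trait 2 the derived state is '0', and for the remaining characters it is '1'.
Only Taxon 2 and Taxon 4 show the derived state '1' for Trait 1, supporting them as a clade.
All ingroup taxa share the derived state '0' for Trait 2; it defines the ingroup but does not resolve relationships within it.
Trait 3: derived state '1' in Taxon 5 and Taxon 6 only — synapomorphy for {Taxon 5, Taxon 6}.
Trait 4: derived state '1' in Taxon 5, Taxon 6, and Taxon 9 only — synapomorphy for {Taxon 5, Taxon 6, Taxon 9}.
Most parsimonious ingroup topology: (((Taxon 5,Taxon 6),Taxon 9),(Taxon 4,Taxon 2)).
Taxon 4 and Taxon 2 share a more recent common ancestor with each other than either does with Taxon 6, so Taxon 6 is the least closely related of the three.

Taxon 6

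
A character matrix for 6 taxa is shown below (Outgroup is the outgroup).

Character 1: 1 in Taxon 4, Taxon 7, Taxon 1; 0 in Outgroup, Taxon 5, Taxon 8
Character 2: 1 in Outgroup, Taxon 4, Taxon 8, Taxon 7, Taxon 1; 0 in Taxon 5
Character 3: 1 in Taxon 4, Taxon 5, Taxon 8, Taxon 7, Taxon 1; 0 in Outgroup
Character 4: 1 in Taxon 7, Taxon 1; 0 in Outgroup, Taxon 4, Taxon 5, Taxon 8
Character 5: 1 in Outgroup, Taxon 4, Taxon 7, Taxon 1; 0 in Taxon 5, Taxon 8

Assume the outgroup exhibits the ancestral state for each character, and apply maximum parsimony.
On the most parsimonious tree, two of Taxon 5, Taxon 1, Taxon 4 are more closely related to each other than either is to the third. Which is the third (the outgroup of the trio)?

Taxon 5

Character polarity is set by the outgroup: the derived state is whichever differs from the outgroup's state, so for Character 2, Character 5 the derived state is '0', and for the remaining characters it is '1'.
Character 1 (derived state '1') is shared by Taxon 1, Taxon 4, and Taxon 7 — a synapomorphy uniting that clade.
Character 2: derived state '0' in Taxon 5 only — an autapomorphy, so it tells us nothing about relationships among taxa.
Character 3 (derived state '1') is shared by all ingroup taxa — unites the whole ingroup.
Character 4: derived state '1' in Taxon 1 and Taxon 7 only — synapomorphy for {Taxon 1, Taxon 7}.
Character 5 (derived state '0') is shared by Taxon 5 and Taxon 8 — a synapomorphy uniting that clade.
Most parsimonious ingroup topology: ((Taxon 4,(Taxon 7,Taxon 1)),(Taxon 5,Taxon 8)).
Taxon 4 and Taxon 1 share a more recent common ancestor with each other than either does with Taxon 5, so Taxon 5 is the least closely related of the three.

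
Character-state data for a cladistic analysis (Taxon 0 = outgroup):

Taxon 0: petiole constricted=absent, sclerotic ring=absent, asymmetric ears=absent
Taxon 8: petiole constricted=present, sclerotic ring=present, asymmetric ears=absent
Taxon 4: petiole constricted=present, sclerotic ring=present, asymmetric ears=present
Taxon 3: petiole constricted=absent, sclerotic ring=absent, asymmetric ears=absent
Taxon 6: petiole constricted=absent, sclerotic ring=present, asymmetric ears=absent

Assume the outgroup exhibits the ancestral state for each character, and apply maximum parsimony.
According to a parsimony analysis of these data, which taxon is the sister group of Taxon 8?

Taxon 4

The outgroup has state 'absent' for every character, so 'present' is the derived state throughout.
petiole constricted (derived state 'present') is shared by Taxon 4 and Taxon 8 — a synapomorphy uniting that clade.
sclerotic ring: derived state 'present' in Taxon 4, Taxon 6, and Taxon 8 only — synapomorphy for {Taxon 4, Taxon 6, Taxon 8}.
asymmetric ears: derived state 'present' in Taxon 4 only — an autapomorphy, so it tells us nothing about relationships among taxa.
Most parsimonious ingroup topology: (((Taxon 8,Taxon 4),Taxon 6),Taxon 3).
Taxon 8 and Taxon 4 form a cherry on this tree, so they are sister taxa.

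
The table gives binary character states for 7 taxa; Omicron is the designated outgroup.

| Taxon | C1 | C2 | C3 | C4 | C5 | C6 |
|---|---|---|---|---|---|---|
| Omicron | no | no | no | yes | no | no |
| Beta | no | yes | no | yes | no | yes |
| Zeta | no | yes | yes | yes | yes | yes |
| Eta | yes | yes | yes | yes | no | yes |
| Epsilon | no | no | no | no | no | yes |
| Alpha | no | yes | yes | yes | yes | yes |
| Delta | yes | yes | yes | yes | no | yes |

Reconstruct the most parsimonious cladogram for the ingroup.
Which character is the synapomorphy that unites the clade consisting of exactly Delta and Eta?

C1

Character polarity is set by the outgroup: the derived state is whichever differs from the outgroup's state, so for C4 the derived state is 'no', and for the remaining characters it is 'yes'.
C1: derived state 'yes' in Delta and Eta only — synapomorphy for {Delta, Eta}.
Only Alpha, Beta, Delta, Eta, and Zeta show the derived state 'yes' for C2, supporting them as a clade.
Only Alpha, Delta, Eta, and Zeta show the derived state 'yes' for C3, supporting them as a clade.
C4: derived state 'no' in Epsilon only — an autapomorphy, so it tells us nothing about relationships among taxa.
C5 (derived state 'yes') is shared by Alpha and Zeta — a synapomorphy uniting that clade.
All ingroup taxa share the derived state 'yes' for C6; it defines the ingroup but does not resolve relationships within it.
Most parsimonious ingroup topology: ((Beta,((Zeta,Alpha),(Eta,Delta))),Epsilon).
The clade {Delta, Eta} is supported by C1: its derived state 'yes' occurs in exactly those taxa and in no other taxon (including the outgroup).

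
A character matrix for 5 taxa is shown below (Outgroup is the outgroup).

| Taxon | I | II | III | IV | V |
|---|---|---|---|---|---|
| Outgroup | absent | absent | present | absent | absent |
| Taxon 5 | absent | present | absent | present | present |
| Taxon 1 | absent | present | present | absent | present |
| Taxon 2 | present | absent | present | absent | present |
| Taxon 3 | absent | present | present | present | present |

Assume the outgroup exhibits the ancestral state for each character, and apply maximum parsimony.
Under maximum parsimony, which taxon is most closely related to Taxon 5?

Character polarity is set by the outgroup: the derived state is whichever differs from the outgroup's state, so for III the derived state is 'absent', and for the remaining characters it is 'present'.
I: derived state 'present' in Taxon 2 only — an autapomorphy, so it tells us nothing about relationships among taxa.
II: derived state 'present' in Taxon 1, Taxon 3, and Taxon 5 only — synapomorphy for {Taxon 1, Taxon 3, Taxon 5}.
III (derived state 'absent') is unique to Taxon 5 (autapomorphy; uninformative for grouping).
IV (derived state 'present') is shared by Taxon 3 and Taxon 5 — a synapomorphy uniting that clade.
V (derived state 'present') is shared by all ingroup taxa — unites the whole ingroup.
Most parsimonious ingroup topology: (((Taxon 5,Taxon 3),Taxon 1),Taxon 2).
Taxon 5 and Taxon 3 form a cherry on this tree, so they are sister taxa.

Taxon 3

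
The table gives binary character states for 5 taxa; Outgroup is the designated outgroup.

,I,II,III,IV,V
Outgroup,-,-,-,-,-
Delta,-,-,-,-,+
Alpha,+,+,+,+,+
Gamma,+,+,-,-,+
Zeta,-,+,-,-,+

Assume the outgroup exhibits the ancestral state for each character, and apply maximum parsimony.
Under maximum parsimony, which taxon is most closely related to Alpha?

The outgroup has state '-' for every character, so '+' is the derived state throughout.
I (derived state '+') is shared by Alpha and Gamma — a synapomorphy uniting that clade.
II (derived state '+') is shared by Alpha, Gamma, and Zeta — a synapomorphy uniting that clade.
III (derived state '+') is unique to Alpha (autapomorphy; uninformative for grouping).
IV (derived state '+') is unique to Alpha (autapomorphy; uninformative for grouping).
All ingroup taxa share the derived state '+' for V; it defines the ingroup but does not resolve relationships within it.
Most parsimonious ingroup topology: (((Alpha,Gamma),Zeta),Delta).
Alpha and Gamma form a cherry on this tree, so they are sister taxa.

Gamma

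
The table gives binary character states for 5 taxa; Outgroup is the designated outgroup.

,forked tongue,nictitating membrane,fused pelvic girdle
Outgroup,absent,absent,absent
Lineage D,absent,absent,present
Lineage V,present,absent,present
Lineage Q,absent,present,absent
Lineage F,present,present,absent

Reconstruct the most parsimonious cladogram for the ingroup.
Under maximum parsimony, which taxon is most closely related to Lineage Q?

Lineage F

The outgroup has state 'absent' for every character, so 'present' is the derived state throughout.
forked tongue (state 'present') occurs in Lineage F and Lineage V but conflicts with the nesting implied by the other characters — most parsimoniously interpreted as homoplasy.
Only Lineage F and Lineage Q show the derived state 'present' for nictitating membrane, supporting them as a clade.
Only Lineage D and Lineage V show the derived state 'present' for fused pelvic girdle, supporting them as a clade.
Most parsimonious ingroup topology: ((Lineage D,Lineage V),(Lineage Q,Lineage F)).
Lineage Q and Lineage F form a cherry on this tree, so they are sister taxa.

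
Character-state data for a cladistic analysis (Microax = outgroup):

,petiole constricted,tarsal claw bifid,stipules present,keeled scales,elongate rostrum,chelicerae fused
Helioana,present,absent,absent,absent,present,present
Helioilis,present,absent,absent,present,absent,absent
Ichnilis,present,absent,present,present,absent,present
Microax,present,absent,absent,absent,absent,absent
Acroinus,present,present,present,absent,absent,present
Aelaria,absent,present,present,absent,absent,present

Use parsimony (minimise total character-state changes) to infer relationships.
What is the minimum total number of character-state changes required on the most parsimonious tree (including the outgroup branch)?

Character polarity is set by the outgroup: the derived state is whichever differs from the outgroup's state, so for petiole constricted the derived state is 'absent', and for the remaining characters it is 'present'.
petiole constricted: derived state 'absent' in Aelaria only — an autapomorphy, so it tells us nothing about relationships among taxa.
tarsal claw bifid (derived state 'present') is shared by Acroinus and Aelaria — a synapomorphy uniting that clade.
stipules present: derived state 'present' in Acroinus, Aelaria, and Ichnilis only — synapomorphy for {Acroinus, Aelaria, Ichnilis}.
keeled scales groups Helioilis and Ichnilis, which is incompatible with the clades supported by the remaining characters; treating it as convergent (homoplasy) costs fewer steps than any alternative tree.
elongate rostrum: derived state 'present' in Helioana only — an autapomorphy, so it tells us nothing about relationships among taxa.
chelicerae fused (derived state 'present') is shared by Acroinus, Aelaria, Helioana, and Ichnilis — a synapomorphy uniting that clade.
Most parsimonious ingroup topology: (((Ichnilis,(Aelaria,Acroinus)),Helioana),Helioilis).
Changes per character on this tree: petiole constricted: 1; tarsal claw bifid: 1; stipules present: 1; keeled scales: 2; elongate rostrum: 1; chelicerae fused: 1.
Total = 7.

7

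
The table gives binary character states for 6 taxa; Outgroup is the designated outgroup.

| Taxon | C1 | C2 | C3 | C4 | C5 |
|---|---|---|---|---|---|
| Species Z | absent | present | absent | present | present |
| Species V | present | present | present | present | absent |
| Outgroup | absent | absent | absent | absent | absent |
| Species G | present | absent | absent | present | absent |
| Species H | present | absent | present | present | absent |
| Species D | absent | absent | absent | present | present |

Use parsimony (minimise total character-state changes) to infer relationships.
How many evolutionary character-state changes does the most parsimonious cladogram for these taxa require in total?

The outgroup has state 'absent' for every character, so 'present' is the derived state throughout.
C1: derived state 'present' in Species G, Species H, and Species V only — synapomorphy for {Species G, Species H, Species V}.
C2 groups Species V and Species Z, which is incompatible with the clades supported by the remaining characters; treating it as convergent (homoplasy) costs fewer steps than any alternative tree.
Only Species H and Species V show the derived state 'present' for C3, supporting them as a clade.
All ingroup taxa share the derived state 'present' for C4; it defines the ingroup but does not resolve relationships within it.
C5: derived state 'present' in Species D and Species Z only — synapomorphy for {Species D, Species Z}.
Most parsimonious ingroup topology: ((Species D,Species Z),((Species H,Species V),Species G)).
Changes per character on this tree: C1: 1; C2: 2; C3: 1; C4: 1; C5: 1.
Total = 6.

6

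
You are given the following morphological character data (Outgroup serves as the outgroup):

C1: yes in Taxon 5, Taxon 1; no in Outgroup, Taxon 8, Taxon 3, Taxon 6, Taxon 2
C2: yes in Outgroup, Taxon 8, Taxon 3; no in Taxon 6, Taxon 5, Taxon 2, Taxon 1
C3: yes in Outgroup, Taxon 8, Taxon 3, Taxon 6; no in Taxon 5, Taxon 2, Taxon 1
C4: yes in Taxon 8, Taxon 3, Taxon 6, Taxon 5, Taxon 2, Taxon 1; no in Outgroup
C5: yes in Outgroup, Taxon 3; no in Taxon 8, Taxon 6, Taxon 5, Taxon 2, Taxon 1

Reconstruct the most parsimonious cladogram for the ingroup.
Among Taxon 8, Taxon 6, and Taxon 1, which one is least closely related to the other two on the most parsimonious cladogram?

Taxon 8

Character polarity is set by the outgroup: the derived state is whichever differs from the outgroup's state, so for C2, C3, C5 the derived state is 'no', and for the remaining characters it is 'yes'.
Only Taxon 1 and Taxon 5 show the derived state 'yes' for C1, supporting them as a clade.
C2 (derived state 'no') is shared by Taxon 1, Taxon 2, Taxon 5, and Taxon 6 — a synapomorphy uniting that clade.
Only Taxon 1, Taxon 2, and Taxon 5 show the derived state 'no' for C3, supporting them as a clade.
All ingroup taxa share the derived state 'yes' for C4; it defines the ingroup but does not resolve relationships within it.
C5: derived state 'no' in Taxon 1, Taxon 2, Taxon 5, Taxon 6, and Taxon 8 only — synapomorphy for {Taxon 1, Taxon 2, Taxon 5, Taxon 6, Taxon 8}.
Most parsimonious ingroup topology: ((Taxon 8,(Taxon 6,((Taxon 5,Taxon 1),Taxon 2))),Taxon 3).
Taxon 6 and Taxon 1 share a more recent common ancestor with each other than either does with Taxon 8, so Taxon 8 is the least closely related of the three.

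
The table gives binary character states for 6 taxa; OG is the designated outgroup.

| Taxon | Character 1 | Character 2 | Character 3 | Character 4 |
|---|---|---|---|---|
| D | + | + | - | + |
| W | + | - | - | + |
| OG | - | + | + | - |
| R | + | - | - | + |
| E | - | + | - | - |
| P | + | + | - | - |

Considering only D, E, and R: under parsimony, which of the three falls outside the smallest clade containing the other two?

Character polarity is set by the outgroup: the derived state is whichever differs from the outgroup's state, so for Character 2, Character 3 the derived state is '-', and for the remaining characters it is '+'.
Character 1: derived state '+' in D, P, R, and W only — synapomorphy for {D, P, R, W}.
Character 2: derived state '-' in R and W only — synapomorphy for {R, W}.
All ingroup taxa share the derived state '-' for Character 3; it defines the ingroup but does not resolve relationships within it.
Only D, R, and W show the derived state '+' for Character 4, supporting them as a clade.
Most parsimonious ingroup topology: ((((W,R),D),P),E).
R and D share a more recent common ancestor with each other than either does with E, so E is the least closely related of the three.

E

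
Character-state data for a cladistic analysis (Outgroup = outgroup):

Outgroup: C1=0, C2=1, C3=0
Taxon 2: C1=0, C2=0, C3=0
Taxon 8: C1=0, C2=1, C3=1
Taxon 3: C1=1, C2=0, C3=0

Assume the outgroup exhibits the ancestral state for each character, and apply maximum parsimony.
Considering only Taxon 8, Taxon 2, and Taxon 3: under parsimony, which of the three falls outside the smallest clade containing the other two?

Taxon 8

Character polarity is set by the outgroup: the derived state is whichever differs from the outgroup's state, so for C2 the derived state is '0', and for the remaining characters it is '1'.
C1: derived state '1' in Taxon 3 only — an autapomorphy, so it tells us nothing about relationships among taxa.
C2 (derived state '0') is shared by Taxon 2 and Taxon 3 — a synapomorphy uniting that clade.
C3: derived state '1' in Taxon 8 only — an autapomorphy, so it tells us nothing about relationships among taxa.
Most parsimonious ingroup topology: ((Taxon 2,Taxon 3),Taxon 8).
Taxon 2 and Taxon 3 share a more recent common ancestor with each other than either does with Taxon 8, so Taxon 8 is the least closely related of the three.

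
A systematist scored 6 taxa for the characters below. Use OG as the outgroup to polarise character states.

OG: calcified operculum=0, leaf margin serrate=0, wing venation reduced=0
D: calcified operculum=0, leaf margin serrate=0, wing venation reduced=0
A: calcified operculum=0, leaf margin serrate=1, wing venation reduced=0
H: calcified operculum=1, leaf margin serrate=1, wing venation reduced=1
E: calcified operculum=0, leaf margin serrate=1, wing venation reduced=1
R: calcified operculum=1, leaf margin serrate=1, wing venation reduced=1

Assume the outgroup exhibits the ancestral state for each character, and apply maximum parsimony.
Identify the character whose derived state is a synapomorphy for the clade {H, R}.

The outgroup has state '0' for every character, so '1' is the derived state throughout.
calcified operculum: derived state '1' in H and R only — synapomorphy for {H, R}.
leaf margin serrate: derived state '1' in A, E, H, and R only — synapomorphy for {A, E, H, R}.
wing venation reduced: derived state '1' in E, H, and R only — synapomorphy for {E, H, R}.
Most parsimonious ingroup topology: (D,(A,((H,R),E))).
The clade {H, R} is supported by calcified operculum: its derived state '1' occurs in exactly those taxa and in no other taxon (including the outgroup).

calcified operculum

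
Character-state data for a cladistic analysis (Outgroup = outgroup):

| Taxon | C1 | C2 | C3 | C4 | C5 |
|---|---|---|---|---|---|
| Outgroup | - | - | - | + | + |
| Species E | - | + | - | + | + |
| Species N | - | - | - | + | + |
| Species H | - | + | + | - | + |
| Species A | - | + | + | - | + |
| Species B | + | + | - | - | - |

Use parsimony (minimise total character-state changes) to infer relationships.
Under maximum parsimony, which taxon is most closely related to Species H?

Species A

Character polarity is set by the outgroup: the derived state is whichever differs from the outgroup's state, so for C4, C5 the derived state is '-', and for the remaining characters it is '+'.
C1: derived state '+' in Species B only — an autapomorphy, so it tells us nothing about relationships among taxa.
C2: derived state '+' in Species A, Species B, Species E, and Species H only — synapomorphy for {Species A, Species B, Species E, Species H}.
C3: derived state '+' in Species A and Species H only — synapomorphy for {Species A, Species H}.
C4: derived state '-' in Species A, Species B, and Species H only — synapomorphy for {Species A, Species B, Species H}.
C5: derived state '-' in Species B only — an autapomorphy, so it tells us nothing about relationships among taxa.
Most parsimonious ingroup topology: ((Species E,((Species H,Species A),Species B)),Species N).
Species H and Species A form a cherry on this tree, so they are sister taxa.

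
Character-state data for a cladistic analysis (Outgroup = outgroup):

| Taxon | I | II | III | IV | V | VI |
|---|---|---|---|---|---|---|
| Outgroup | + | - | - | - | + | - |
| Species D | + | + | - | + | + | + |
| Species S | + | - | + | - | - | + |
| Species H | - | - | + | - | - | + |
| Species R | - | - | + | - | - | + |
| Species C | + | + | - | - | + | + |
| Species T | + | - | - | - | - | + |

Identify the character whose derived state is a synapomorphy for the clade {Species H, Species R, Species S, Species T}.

V

Character polarity is set by the outgroup: the derived state is whichever differs from the outgroup's state, so for I, V the derived state is '-', and for the remaining characters it is '+'.
Only Species H and Species R show the derived state '-' for I, supporting them as a clade.
II: derived state '+' in Species C and Species D only — synapomorphy for {Species C, Species D}.
III: derived state '+' in Species H, Species R, and Species S only — synapomorphy for {Species H, Species R, Species S}.
IV (derived state '+') is unique to Species D (autapomorphy; uninformative for grouping).
V (derived state '-') is shared by Species H, Species R, Species S, and Species T — a synapomorphy uniting that clade.
VI (derived state '+') is shared by all ingroup taxa — unites the whole ingroup.
Most parsimonious ingroup topology: ((Species D,Species C),((Species S,(Species H,Species R)),Species T)).
The clade {Species H, Species R, Species S, Species T} is supported by V: its derived state '-' occurs in exactly those taxa and in no other taxon (including the outgroup).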